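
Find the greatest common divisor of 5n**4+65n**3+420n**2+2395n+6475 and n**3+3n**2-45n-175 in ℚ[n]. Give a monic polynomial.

By polynomial division,
  5n**4+65n**3+420n**2+2395n+6475 = (5n+50)(n**3+3n**2-45n-175) + (495n**2+5520n+15225)
  n**3+3n**2-45n-175 = ((1/495)n-269/16335)(495n**2+5520n+15225) + ((16492/1089)n+82460/1089)
  495n**2+5520n+15225 = ((539055/16492)n+473715/2356)((16492/1089)n+82460/1089) + (0)
Last nonzero remainder: (16492/1089)n+82460/1089. Dividing through by 16492/1089 gives the monic gcd n+5.

n+5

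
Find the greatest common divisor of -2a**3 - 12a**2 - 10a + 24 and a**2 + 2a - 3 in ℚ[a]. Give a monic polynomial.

By polynomial division,
  -2a**3 - 12a**2 - 10a + 24 = (-2a - 8)(a**2 + 2a - 3) + (0)
The last nonzero remainder a**2 + 2a - 3 is already monic.

a**2 + 2a - 3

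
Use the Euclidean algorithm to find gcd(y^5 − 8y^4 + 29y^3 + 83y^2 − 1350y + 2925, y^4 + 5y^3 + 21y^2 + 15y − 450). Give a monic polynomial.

Repeated division with remainder:
  y^5 − 8y^4 + 29y^3 + 83y^2 − 1350y + 2925 = (y − 13)(y^4 + 5y^3 + 21y^2 + 15y − 450) + (73y^3 + 341y^2 − 705y − 2925)
  y^4 + 5y^3 + 21y^2 + 15y − 450 = ((1/73)y + 24/5329)(73y^3 + 341y^2 − 705y − 2925) + ((155190/5329)y^2 + (310380/5329)y − 2327850/5329)
  73y^3 + 341y^2 − 705y − 2925 = ((389017/155190)y + 69277/10346)((155190/5329)y^2 + (310380/5329)y − 2327850/5329) + (0)
Last nonzero remainder: (155190/5329)y^2 + (310380/5329)y − 2327850/5329. Dividing through by 155190/5329 gives the monic gcd y^2 + 2y − 15.

y^2 + 2y − 15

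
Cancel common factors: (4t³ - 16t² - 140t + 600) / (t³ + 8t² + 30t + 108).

Repeated division with remainder:
  4t³ - 16t² - 140t + 600 = (4)(t³ + 8t² + 30t + 108) + (-48t² - 260t + 168)
  t³ + 8t² + 30t + 108 = (-(1/48)t - 31/576)(-48t² - 260t + 168) + ((2809/144)t + 2809/24)
  -48t² - 260t + 168 = (-(6912/2809)t + 4032/2809)((2809/144)t + 2809/24) + (0)
Last nonzero remainder: (2809/144)t + 2809/24. Dividing through by 2809/144 gives the monic gcd t + 6.
Cancel t + 6 from numerator and denominator to get the reduced form.

(4t² - 40t + 100)/(t² + 2t + 18)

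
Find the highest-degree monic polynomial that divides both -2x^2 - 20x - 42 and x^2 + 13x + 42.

x + 7

Repeated division with remainder:
  -2x^2 - 20x - 42 = (-2)(x^2 + 13x + 42) + (6x + 42)
  x^2 + 13x + 42 = ((1/6)x + 1)(6x + 42) + (0)
Last nonzero remainder: 6x + 42. Dividing through by 6 gives the monic gcd x + 7.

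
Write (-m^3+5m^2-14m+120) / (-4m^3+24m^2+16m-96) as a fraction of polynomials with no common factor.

(m^2+m+20)/(4m^2-16)

Euclidean algorithm in ℚ[m]:
  -m^3+5m^2-14m+120 = (1/4)(-4m^3+24m^2+16m-96) + (-m^2-18m+144)
  -4m^3+24m^2+16m-96 = (4m-96)(-m^2-18m+144) + (-2288m+13728)
  -m^2-18m+144 = ((1/2288)m+3/286)(-2288m+13728) + (0)
Last nonzero remainder: -2288m+13728. Dividing through by -2288 gives the monic gcd m-6.
Cancel m-6 from numerator and denominator to get the reduced form.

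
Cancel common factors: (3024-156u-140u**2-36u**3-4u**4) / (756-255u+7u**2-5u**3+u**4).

Euclidean algorithm in ℚ[u]:
  -4u**4-36u**3-140u**2-156u+3024 = (-4)(u**4-5u**3+7u**2-255u+756) + (-56u**3-112u**2-1176u+6048)
  u**4-5u**3+7u**2-255u+756 = (-(1/56)u+1/8)(-56u**3-112u**2-1176u+6048) + (0)
Last nonzero remainder: -56u**3-112u**2-1176u+6048. Dividing through by -56 gives the monic gcd u**3+2u**2+21u-108.
Cancel u**3+2u**2+21u-108 from numerator and denominator to get the reduced form.

(-28-4u)/(-7+u)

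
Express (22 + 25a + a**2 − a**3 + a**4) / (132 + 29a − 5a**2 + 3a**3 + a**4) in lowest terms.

Euclidean algorithm in ℚ[a]:
  a**4 − a**3 + a**2 + 25a + 22 = (a**4 + 3a**3 − 5a**2 + 29a + 132) + (−4a**3 + 6a**2 − 4a − 110)
  a**4 + 3a**3 − 5a**2 + 29a + 132 = (−(1/4)a − 9/8)(−4a**3 + 6a**2 − 4a − 110) + ((3/4)a**2 − 3a + 33/4)
  −4a**3 + 6a**2 − 4a − 110 = (−(16/3)a − 40/3)((3/4)a**2 − 3a + 33/4) + (0)
Last nonzero remainder: (3/4)a**2 − 3a + 33/4. Dividing through by 3/4 gives the monic gcd a**2 − 4a + 11.
Cancel a**2 − 4a + 11 from numerator and denominator to get the reduced form.

(2 + 3a + a**2)/(12 + 7a + a**2)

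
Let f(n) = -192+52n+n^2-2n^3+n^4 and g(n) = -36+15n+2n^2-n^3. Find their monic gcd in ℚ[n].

-12+n+n^2

Apply the Euclidean algorithm:
  n^4-2n^3+n^2+52n-192 = (-n)(-n^3+2n^2+15n-36) + (16n^2+16n-192)
  -n^3+2n^2+15n-36 = (-(1/16)n+3/16)(16n^2+16n-192) + (0)
Last nonzero remainder: 16n^2+16n-192. Dividing through by 16 gives the monic gcd n^2+n-12.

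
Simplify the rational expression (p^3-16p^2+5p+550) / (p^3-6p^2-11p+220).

Repeated division with remainder:
  p^3-16p^2+5p+550 = (p^3-6p^2-11p+220) + (-10p^2+16p+330)
  p^3-6p^2-11p+220 = (-(1/10)p+11/25)(-10p^2+16p+330) + ((374/25)p+374/5)
  -10p^2+16p+330 = (-(125/187)p+75/17)((374/25)p+374/5) + (0)
Last nonzero remainder: (374/25)p+374/5. Dividing through by 374/25 gives the monic gcd p+5.
Cancel p+5 from numerator and denominator to get the reduced form.

(p^2-21p+110)/(p^2-11p+44)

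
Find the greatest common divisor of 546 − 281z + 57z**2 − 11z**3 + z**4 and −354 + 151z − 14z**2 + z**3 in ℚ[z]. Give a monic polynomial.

−3 + z

By polynomial division,
  z**4 − 11z**3 + 57z**2 − 281z + 546 = (z + 3)(z**3 − 14z**2 + 151z − 354) + (−52z**2 − 380z + 1608)
  z**3 − 14z**2 + 151z − 354 = (−(1/52)z + 277/676)(−52z**2 − 380z + 1608) + ((57060/169)z − 171180/169)
  −52z**2 − 380z + 1608 = (−(2197/14265)z − 22646/14265)((57060/169)z − 171180/169) + (0)
Last nonzero remainder: (57060/169)z − 171180/169. Dividing through by 57060/169 gives the monic gcd z − 3.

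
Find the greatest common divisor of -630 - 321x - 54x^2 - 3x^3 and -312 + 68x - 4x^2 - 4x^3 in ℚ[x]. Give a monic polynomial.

By polynomial division,
  -3x^3 - 54x^2 - 321x - 630 = (3/4)(-4x^3 - 4x^2 + 68x - 312) + (-51x^2 - 372x - 396)
  -4x^3 - 4x^2 + 68x - 312 = ((4/51)x - 428/867)(-51x^2 - 372x - 396) + (-(24444/289)x - 146664/289)
  -51x^2 - 372x - 396 = ((4913/8148)x + 3179/4074)(-(24444/289)x - 146664/289) + (0)
Last nonzero remainder: -(24444/289)x - 146664/289. Dividing through by -24444/289 gives the monic gcd x + 6.

6 + x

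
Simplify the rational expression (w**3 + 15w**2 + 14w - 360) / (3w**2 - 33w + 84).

By polynomial division,
  w**3 + 15w**2 + 14w - 360 = ((1/3)w + 26/3)(3w**2 - 33w + 84) + (272w - 1088)
  3w**2 - 33w + 84 = ((3/272)w - 21/272)(272w - 1088) + (0)
Last nonzero remainder: 272w - 1088. Dividing through by 272 gives the monic gcd w - 4.
Cancel w - 4 from numerator and denominator to get the reduced form.

(w**2 + 19w + 90)/(3w - 21)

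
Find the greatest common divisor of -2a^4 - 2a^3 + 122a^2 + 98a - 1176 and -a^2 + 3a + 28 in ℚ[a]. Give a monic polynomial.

a^2 - 3a - 28

Apply the Euclidean algorithm:
  -2a^4 - 2a^3 + 122a^2 + 98a - 1176 = (2a^2 + 8a - 42)(-a^2 + 3a + 28) + (0)
Last nonzero remainder: -a^2 + 3a + 28. Dividing through by -1 gives the monic gcd a^2 - 3a - 28.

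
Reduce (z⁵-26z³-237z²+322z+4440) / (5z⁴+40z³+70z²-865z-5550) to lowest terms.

By polynomial division,
  z⁵-26z³-237z²+322z+4440 = ((1/5)z-8/5)(5z⁴+40z³+70z²-865z-5550) + (24z³+48z²+48z-4440)
  5z⁴+40z³+70z²-865z-5550 = ((5/24)z+5/4)(24z³+48z²+48z-4440) + (0)
Last nonzero remainder: 24z³+48z²+48z-4440. Dividing through by 24 gives the monic gcd z³+2z²+2z-185.
Cancel z³+2z²+2z-185 from numerator and denominator to get the reduced form.

(z²-2z-24)/(5z+30)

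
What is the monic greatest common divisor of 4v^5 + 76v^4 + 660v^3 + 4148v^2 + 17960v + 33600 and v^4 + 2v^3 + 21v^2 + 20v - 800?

v^3 + 6v^2 + 45v + 200

By polynomial division,
  4v^5 + 76v^4 + 660v^3 + 4148v^2 + 17960v + 33600 = (4v + 68)(v^4 + 2v^3 + 21v^2 + 20v - 800) + (440v^3 + 2640v^2 + 19800v + 88000)
  v^4 + 2v^3 + 21v^2 + 20v - 800 = ((1/440)v - 1/110)(440v^3 + 2640v^2 + 19800v + 88000) + (0)
Last nonzero remainder: 440v^3 + 2640v^2 + 19800v + 88000. Dividing through by 440 gives the monic gcd v^3 + 6v^2 + 45v + 200.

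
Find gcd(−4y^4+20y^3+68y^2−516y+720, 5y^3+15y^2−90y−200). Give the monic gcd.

y^2+y−20

Euclidean algorithm in ℚ[y]:
  −4y^4+20y^3+68y^2−516y+720 = (−(4/5)y+32/5)(5y^3+15y^2−90y−200) + (−100y^2−100y+2000)
  5y^3+15y^2−90y−200 = (−(1/20)y−1/10)(−100y^2−100y+2000) + (0)
Last nonzero remainder: −100y^2−100y+2000. Dividing through by −100 gives the monic gcd y^2+y−20.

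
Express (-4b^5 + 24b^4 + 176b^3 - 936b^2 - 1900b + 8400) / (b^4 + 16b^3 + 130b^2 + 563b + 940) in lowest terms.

(-4b^3 + 60b^2 - 284b + 420)/(b^2 + 7b + 47)

By polynomial division,
  -4b^5 + 24b^4 + 176b^3 - 936b^2 - 1900b + 8400 = (-4b + 88)(b^4 + 16b^3 + 130b^2 + 563b + 940) + (-712b^3 - 10124b^2 - 47684b - 74320)
  b^4 + 16b^3 + 130b^2 + 563b + 940 = (-(1/712)b - 317/126736)(-712b^3 - 10124b^2 - 47684b - 74320) + ((1194655/31684)b^2 + (10751895/31684)b + 5973275/7921)
  -712b^3 - 10124b^2 - 47684b - 74320 = (-(22559008/1194655)b - 117737744/1194655)((1194655/31684)b^2 + (10751895/31684)b + 5973275/7921) + (0)
Last nonzero remainder: (1194655/31684)b^2 + (10751895/31684)b + 5973275/7921. Dividing through by 1194655/31684 gives the monic gcd b^2 + 9b + 20.
Cancel b^2 + 9b + 20 from numerator and denominator to get the reduced form.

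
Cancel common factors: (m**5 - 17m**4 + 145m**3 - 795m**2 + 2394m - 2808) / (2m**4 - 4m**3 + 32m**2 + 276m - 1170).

Repeated division with remainder:
  m**5 - 17m**4 + 145m**3 - 795m**2 + 2394m - 2808 = ((1/2)m - 15/2)(2m**4 - 4m**3 + 32m**2 + 276m - 1170) + (99m**3 - 693m**2 + 5049m - 11583)
  2m**4 - 4m**3 + 32m**2 + 276m - 1170 = ((2/99)m + 10/99)(99m**3 - 693m**2 + 5049m - 11583) + (0)
Last nonzero remainder: 99m**3 - 693m**2 + 5049m - 11583. Dividing through by 99 gives the monic gcd m**3 - 7m**2 + 51m - 117.
Cancel m**3 - 7m**2 + 51m - 117 from numerator and denominator to get the reduced form.

(m**2 - 10m + 24)/(2m + 10)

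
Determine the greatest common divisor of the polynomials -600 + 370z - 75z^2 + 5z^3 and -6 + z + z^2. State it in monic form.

1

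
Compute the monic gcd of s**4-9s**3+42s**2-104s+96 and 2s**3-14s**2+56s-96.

s**3-7s**2+28s-48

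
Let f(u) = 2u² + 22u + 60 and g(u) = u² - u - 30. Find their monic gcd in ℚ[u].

u + 5

Euclidean algorithm in ℚ[u]:
  2u² + 22u + 60 = (2)(u² - u - 30) + (24u + 120)
  u² - u - 30 = ((1/24)u - 1/4)(24u + 120) + (0)
Last nonzero remainder: 24u + 120. Dividing through by 24 gives the monic gcd u + 5.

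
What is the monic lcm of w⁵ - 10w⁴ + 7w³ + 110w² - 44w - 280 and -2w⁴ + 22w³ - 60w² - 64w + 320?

Apply the Euclidean algorithm:
  w⁵ - 10w⁴ + 7w³ + 110w² - 44w - 280 = (-(1/2)w - 1/2)(-2w⁴ + 22w³ - 60w² - 64w + 320) + (-12w³ + 48w² + 84w - 120)
  -2w⁴ + 22w³ - 60w² - 64w + 320 = ((1/6)w - 7/6)(-12w³ + 48w² + 84w - 120) + (-18w² + 54w + 180)
  -12w³ + 48w² + 84w - 120 = ((2/3)w - 2/3)(-18w² + 54w + 180) + (0)
Last nonzero remainder: -18w² + 54w + 180. Dividing through by -18 gives the monic gcd w² - 3w - 10.
Then lcm(f, g) = f·g / gcd(f, g); expanding and making the result monic gives the answer.

w⁷ - 18w⁶ + 103w⁵ - 106w⁴ - 812w³ + 1832w² + 1536w - 4480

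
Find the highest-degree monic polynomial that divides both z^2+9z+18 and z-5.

1

By polynomial division,
  z^2+9z+18 = (z+14)(z-5) + (88)
  z-5 = ((1/88)z-5/88)(88) + (0)
The last nonzero remainder is the constant 88, so the polynomials are coprime and gcd = 1.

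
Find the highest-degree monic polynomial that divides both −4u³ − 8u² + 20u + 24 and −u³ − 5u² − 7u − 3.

Euclidean algorithm in ℚ[u]:
  −4u³ − 8u² + 20u + 24 = (4)(−u³ − 5u² − 7u − 3) + (12u² + 48u + 36)
  −u³ − 5u² − 7u − 3 = (−(1/12)u − 1/12)(12u² + 48u + 36) + (0)
Last nonzero remainder: 12u² + 48u + 36. Dividing through by 12 gives the monic gcd u² + 4u + 3.

u² + 4u + 3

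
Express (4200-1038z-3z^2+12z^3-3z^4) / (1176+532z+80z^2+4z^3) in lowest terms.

Euclidean algorithm in ℚ[z]:
  -3z^4+12z^3-3z^2-1038z+4200 = (-(3/4)z+18)(4z^3+80z^2+532z+1176) + (-1044z^2-9732z-16968)
  4z^3+80z^2+532z+1176 = (-(1/261)z-929/22707)(-1044z^2-9732z-16968) + ((520960/7569)z+3646720/7569)
  -1044z^2-9732z-16968 = (-(1975509/130240)z-2293407/65120)((520960/7569)z+3646720/7569) + (0)
Last nonzero remainder: (520960/7569)z+3646720/7569. Dividing through by 520960/7569 gives the monic gcd z+7.
Cancel z+7 from numerator and denominator to get the reduced form.

(600-234z+33z^2-3z^3)/(168+52z+4z^2)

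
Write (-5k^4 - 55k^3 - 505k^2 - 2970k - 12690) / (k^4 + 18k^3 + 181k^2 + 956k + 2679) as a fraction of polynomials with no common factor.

(-5k^2 - 270)/(k^2 + 7k + 57)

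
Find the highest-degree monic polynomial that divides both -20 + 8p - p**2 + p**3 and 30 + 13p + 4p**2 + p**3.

10 + p + p**2

Repeated division with remainder:
  p**3 - p**2 + 8p - 20 = (p**3 + 4p**2 + 13p + 30) + (-5p**2 - 5p - 50)
  p**3 + 4p**2 + 13p + 30 = (-(1/5)p - 3/5)(-5p**2 - 5p - 50) + (0)
Last nonzero remainder: -5p**2 - 5p - 50. Dividing through by -5 gives the monic gcd p**2 + p + 10.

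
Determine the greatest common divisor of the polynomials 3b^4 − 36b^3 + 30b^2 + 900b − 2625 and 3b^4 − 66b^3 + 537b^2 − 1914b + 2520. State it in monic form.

Apply the Euclidean algorithm:
  3b^4 − 36b^3 + 30b^2 + 900b − 2625 = (3b^4 − 66b^3 + 537b^2 − 1914b + 2520) + (30b^3 − 507b^2 + 2814b − 5145)
  3b^4 − 66b^3 + 537b^2 − 1914b + 2520 = ((1/10)b − 51/100)(30b^3 − 507b^2 + 2814b − 5145) + (−(297/100)b^2 + (891/25)b − 2079/20)
  30b^3 − 507b^2 + 2814b − 5145 = (−(1000/99)b + 4900/99)(−(297/100)b^2 + (891/25)b − 2079/20) + (0)
Last nonzero remainder: −(297/100)b^2 + (891/25)b − 2079/20. Dividing through by −297/100 gives the monic gcd b^2 − 12b + 35.

b^2 − 12b + 35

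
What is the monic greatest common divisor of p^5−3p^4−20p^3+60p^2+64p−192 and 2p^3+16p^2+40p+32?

p^2+6p+8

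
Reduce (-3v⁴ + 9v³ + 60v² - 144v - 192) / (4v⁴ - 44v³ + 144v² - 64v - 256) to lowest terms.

(-3v - 12)/(4v - 16)

By polynomial division,
  -3v⁴ + 9v³ + 60v² - 144v - 192 = (-3/4)(4v⁴ - 44v³ + 144v² - 64v - 256) + (-24v³ + 168v² - 192v - 384)
  4v⁴ - 44v³ + 144v² - 64v - 256 = (-(1/6)v + 2/3)(-24v³ + 168v² - 192v - 384) + (0)
Last nonzero remainder: -24v³ + 168v² - 192v - 384. Dividing through by -24 gives the monic gcd v³ - 7v² + 8v + 16.
Cancel v³ - 7v² + 8v + 16 from numerator and denominator to get the reduced form.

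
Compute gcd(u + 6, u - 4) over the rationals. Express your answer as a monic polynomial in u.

1

Apply the Euclidean algorithm:
  u + 6 = (u - 4) + (10)
  u - 4 = ((1/10)u - 2/5)(10) + (0)
The last nonzero remainder is the constant 10, so the polynomials are coprime and gcd = 1.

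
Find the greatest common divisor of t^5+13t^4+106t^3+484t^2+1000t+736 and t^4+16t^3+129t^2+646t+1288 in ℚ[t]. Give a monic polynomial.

Apply the Euclidean algorithm:
  t^5+13t^4+106t^3+484t^2+1000t+736 = (t-3)(t^4+16t^3+129t^2+646t+1288) + (25t^3+225t^2+1650t+4600)
  t^4+16t^3+129t^2+646t+1288 = ((1/25)t+7/25)(25t^3+225t^2+1650t+4600) + (0)
Last nonzero remainder: 25t^3+225t^2+1650t+4600. Dividing through by 25 gives the monic gcd t^3+9t^2+66t+184.

t^3+9t^2+66t+184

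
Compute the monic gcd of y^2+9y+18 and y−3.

Apply the Euclidean algorithm:
  y^2+9y+18 = (y+12)(y−3) + (54)
  y−3 = ((1/54)y−1/18)(54) + (0)
The last nonzero remainder is the constant 54, so the polynomials are coprime and gcd = 1.

1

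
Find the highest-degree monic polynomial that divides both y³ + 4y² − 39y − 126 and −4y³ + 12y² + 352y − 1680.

y − 6

By polynomial division,
  y³ + 4y² − 39y − 126 = (−1/4)(−4y³ + 12y² + 352y − 1680) + (7y² + 49y − 546)
  −4y³ + 12y² + 352y − 1680 = (−(4/7)y + 40/7)(7y² + 49y − 546) + (−240y + 1440)
  7y² + 49y − 546 = (−(7/240)y − 91/240)(−240y + 1440) + (0)
Last nonzero remainder: −240y + 1440. Dividing through by −240 gives the monic gcd y − 6.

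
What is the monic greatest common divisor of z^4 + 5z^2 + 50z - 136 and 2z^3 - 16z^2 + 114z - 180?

z - 2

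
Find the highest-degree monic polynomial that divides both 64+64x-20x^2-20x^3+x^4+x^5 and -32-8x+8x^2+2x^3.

-16-4x+4x^2+x^3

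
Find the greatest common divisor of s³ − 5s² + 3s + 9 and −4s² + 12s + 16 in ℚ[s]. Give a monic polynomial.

s + 1

By polynomial division,
  s³ − 5s² + 3s + 9 = (−(1/4)s + 1/2)(−4s² + 12s + 16) + (s + 1)
  −4s² + 12s + 16 = (−4s + 16)(s + 1) + (0)
The last nonzero remainder s + 1 is already monic.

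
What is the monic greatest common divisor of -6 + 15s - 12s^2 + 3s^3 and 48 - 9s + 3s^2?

1

Apply the Euclidean algorithm:
  3s^3 - 12s^2 + 15s - 6 = (s - 1)(3s^2 - 9s + 48) + (-42s + 42)
  3s^2 - 9s + 48 = (-(1/14)s + 1/7)(-42s + 42) + (42)
  -42s + 42 = (-s + 1)(42) + (0)
The last nonzero remainder is the constant 42, so the polynomials are coprime and gcd = 1.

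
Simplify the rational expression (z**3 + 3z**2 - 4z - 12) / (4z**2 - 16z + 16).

(z**2 + 5z + 6)/(4z - 8)

Repeated division with remainder:
  z**3 + 3z**2 - 4z - 12 = ((1/4)z + 7/4)(4z**2 - 16z + 16) + (20z - 40)
  4z**2 - 16z + 16 = ((1/5)z - 2/5)(20z - 40) + (0)
Last nonzero remainder: 20z - 40. Dividing through by 20 gives the monic gcd z - 2.
Cancel z - 2 from numerator and denominator to get the reduced form.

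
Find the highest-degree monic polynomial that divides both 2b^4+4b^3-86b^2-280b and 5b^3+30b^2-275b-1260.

b^2-3b-28

By polynomial division,
  2b^4+4b^3-86b^2-280b = ((2/5)b-8/5)(5b^3+30b^2-275b-1260) + (72b^2-216b-2016)
  5b^3+30b^2-275b-1260 = ((5/72)b+5/8)(72b^2-216b-2016) + (0)
Last nonzero remainder: 72b^2-216b-2016. Dividing through by 72 gives the monic gcd b^2-3b-28.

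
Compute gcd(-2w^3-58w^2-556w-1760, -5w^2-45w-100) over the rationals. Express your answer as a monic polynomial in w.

1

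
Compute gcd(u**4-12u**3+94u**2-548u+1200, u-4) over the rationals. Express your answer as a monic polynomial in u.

Repeated division with remainder:
  u**4-12u**3+94u**2-548u+1200 = (u**3-8u**2+62u-300)(u-4) + (0)
The last nonzero remainder u-4 is already monic.

u-4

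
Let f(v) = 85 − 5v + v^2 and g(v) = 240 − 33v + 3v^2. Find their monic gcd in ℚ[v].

Repeated division with remainder:
  v^2 − 5v + 85 = (1/3)(3v^2 − 33v + 240) + (6v + 5)
  3v^2 − 33v + 240 = ((1/2)v − 71/12)(6v + 5) + (3235/12)
  6v + 5 = ((72/3235)v + 12/647)(3235/12) + (0)
The last nonzero remainder is the constant 3235/12, so the polynomials are coprime and gcd = 1.

1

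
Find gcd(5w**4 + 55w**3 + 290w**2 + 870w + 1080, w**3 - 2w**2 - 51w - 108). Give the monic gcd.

w**2 + 7w + 12

Apply the Euclidean algorithm:
  5w**4 + 55w**3 + 290w**2 + 870w + 1080 = (5w + 65)(w**3 - 2w**2 - 51w - 108) + (675w**2 + 4725w + 8100)
  w**3 - 2w**2 - 51w - 108 = ((1/675)w - 1/75)(675w**2 + 4725w + 8100) + (0)
Last nonzero remainder: 675w**2 + 4725w + 8100. Dividing through by 675 gives the monic gcd w**2 + 7w + 12.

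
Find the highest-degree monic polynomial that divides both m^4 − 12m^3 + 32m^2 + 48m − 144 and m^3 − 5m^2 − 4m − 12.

Apply the Euclidean algorithm:
  m^4 − 12m^3 + 32m^2 + 48m − 144 = (m − 7)(m^3 − 5m^2 − 4m − 12) + (m^2 + 32m − 228)
  m^3 − 5m^2 − 4m − 12 = (m − 37)(m^2 + 32m − 228) + (1408m − 8448)
  m^2 + 32m − 228 = ((1/1408)m + 19/704)(1408m − 8448) + (0)
Last nonzero remainder: 1408m − 8448. Dividing through by 1408 gives the monic gcd m − 6.

m − 6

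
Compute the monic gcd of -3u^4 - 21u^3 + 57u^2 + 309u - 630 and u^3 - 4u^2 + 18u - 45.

u - 3

Apply the Euclidean algorithm:
  -3u^4 - 21u^3 + 57u^2 + 309u - 630 = (-3u - 33)(u^3 - 4u^2 + 18u - 45) + (-21u^2 + 768u - 2115)
  u^3 - 4u^2 + 18u - 45 = (-(1/21)u - 76/49)(-21u^2 + 768u - 2115) + ((54315/49)u - 162945/49)
  -21u^2 + 768u - 2115 = (-(343/18105)u + 2303/3621)((54315/49)u - 162945/49) + (0)
Last nonzero remainder: (54315/49)u - 162945/49. Dividing through by 54315/49 gives the monic gcd u - 3.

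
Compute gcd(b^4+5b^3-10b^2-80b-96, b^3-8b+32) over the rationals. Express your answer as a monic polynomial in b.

b+4

Repeated division with remainder:
  b^4+5b^3-10b^2-80b-96 = (b+5)(b^3-8b+32) + (-2b^2-72b-256)
  b^3-8b+32 = (-(1/2)b+18)(-2b^2-72b-256) + (1160b+4640)
  -2b^2-72b-256 = (-(1/580)b-8/145)(1160b+4640) + (0)
Last nonzero remainder: 1160b+4640. Dividing through by 1160 gives the monic gcd b+4.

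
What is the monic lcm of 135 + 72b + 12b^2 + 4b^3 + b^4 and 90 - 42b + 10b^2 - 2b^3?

-405 - 81b + 36b^2 + b^4 + b^5

Apply the Euclidean algorithm:
  b^4 + 4b^3 + 12b^2 + 72b + 135 = (-(1/2)b - 9/2)(-2b^3 + 10b^2 - 42b + 90) + (36b^2 - 72b + 540)
  -2b^3 + 10b^2 - 42b + 90 = (-(1/18)b + 1/6)(36b^2 - 72b + 540) + (0)
Last nonzero remainder: 36b^2 - 72b + 540. Dividing through by 36 gives the monic gcd b^2 - 2b + 15.
Then lcm(f, g) = f·g / gcd(f, g); expanding and making the result monic gives the answer.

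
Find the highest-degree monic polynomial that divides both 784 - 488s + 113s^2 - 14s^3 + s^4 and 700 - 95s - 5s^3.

Apply the Euclidean algorithm:
  s^4 - 14s^3 + 113s^2 - 488s + 784 = (-(1/5)s + 14/5)(-5s^3 - 95s + 700) + (94s^2 - 82s - 1176)
  -5s^3 - 95s + 700 = (-(5/94)s - 205/4418)(94s^2 - 82s - 1176) + (-(356440/2209)s + 1425760/2209)
  94s^2 - 82s - 1176 = (-(103823/178220)s - 46389/25460)(-(356440/2209)s + 1425760/2209) + (0)
Last nonzero remainder: -(356440/2209)s + 1425760/2209. Dividing through by -356440/2209 gives the monic gcd s - 4.

-4 + s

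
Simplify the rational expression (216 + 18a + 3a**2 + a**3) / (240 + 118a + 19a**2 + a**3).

(36 - 3a + a**2)/(40 + 13a + a**2)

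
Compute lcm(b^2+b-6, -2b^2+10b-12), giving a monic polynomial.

Repeated division with remainder:
  b^2+b-6 = (-1/2)(-2b^2+10b-12) + (6b-12)
  -2b^2+10b-12 = (-(1/3)b+1)(6b-12) + (0)
Last nonzero remainder: 6b-12. Dividing through by 6 gives the monic gcd b-2.
Then lcm(f, g) = f·g / gcd(f, g); expanding and making the result monic gives the answer.

b^3-2b^2-9b+18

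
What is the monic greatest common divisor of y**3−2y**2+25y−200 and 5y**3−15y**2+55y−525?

Apply the Euclidean algorithm:
  y**3−2y**2+25y−200 = (1/5)(5y**3−15y**2+55y−525) + (y**2+14y−95)
  5y**3−15y**2+55y−525 = (5y−85)(y**2+14y−95) + (1720y−8600)
  y**2+14y−95 = ((1/1720)y+19/1720)(1720y−8600) + (0)
Last nonzero remainder: 1720y−8600. Dividing through by 1720 gives the monic gcd y−5.

y−5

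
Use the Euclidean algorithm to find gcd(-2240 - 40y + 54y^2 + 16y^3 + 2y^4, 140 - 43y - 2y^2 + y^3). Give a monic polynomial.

-28 + 3y + y^2

Euclidean algorithm in ℚ[y]:
  2y^4 + 16y^3 + 54y^2 - 40y - 2240 = (2y + 20)(y^3 - 2y^2 - 43y + 140) + (180y^2 + 540y - 5040)
  y^3 - 2y^2 - 43y + 140 = ((1/180)y - 1/36)(180y^2 + 540y - 5040) + (0)
Last nonzero remainder: 180y^2 + 540y - 5040. Dividing through by 180 gives the monic gcd y^2 + 3y - 28.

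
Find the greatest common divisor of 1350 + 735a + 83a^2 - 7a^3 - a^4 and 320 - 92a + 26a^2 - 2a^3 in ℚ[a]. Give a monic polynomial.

By polynomial division,
  -a^4 - 7a^3 + 83a^2 + 735a + 1350 = ((1/2)a + 10)(-2a^3 + 26a^2 - 92a + 320) + (-131a^2 + 1495a - 1850)
  -2a^3 + 26a^2 - 92a + 320 = ((2/131)a - 416/17161)(-131a^2 + 1495a - 1850) + (-(472192/17161)a + 4721920/17161)
  -131a^2 + 1495a - 1850 = ((2248091/472192)a - 3174785/472192)(-(472192/17161)a + 4721920/17161) + (0)
Last nonzero remainder: -(472192/17161)a + 4721920/17161. Dividing through by -472192/17161 gives the monic gcd a - 10.

-10 + a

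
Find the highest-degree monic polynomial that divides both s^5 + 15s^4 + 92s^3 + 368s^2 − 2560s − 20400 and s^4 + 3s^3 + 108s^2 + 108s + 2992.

s^2 + 4s + 68

Euclidean algorithm in ℚ[s]:
  s^5 + 15s^4 + 92s^3 + 368s^2 − 2560s − 20400 = (s + 12)(s^4 + 3s^3 + 108s^2 + 108s + 2992) + (−52s^3 − 1036s^2 − 6848s − 56304)
  s^4 + 3s^3 + 108s^2 + 108s + 2992 = (−(1/52)s + 55/169)(−52s^3 − 1036s^2 − 6848s − 56304) + ((52976/169)s^2 + (211904/169)s + 3602368/169)
  −52s^3 − 1036s^2 − 6848s − 56304 = (−(2197/13244)s − 34983/13244)((52976/169)s^2 + (211904/169)s + 3602368/169) + (0)
Last nonzero remainder: (52976/169)s^2 + (211904/169)s + 3602368/169. Dividing through by 52976/169 gives the monic gcd s^2 + 4s + 68.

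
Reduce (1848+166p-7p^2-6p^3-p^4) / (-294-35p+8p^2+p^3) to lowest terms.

Euclidean algorithm in ℚ[p]:
  -p^4-6p^3-7p^2+166p+1848 = (-p+2)(p^3+8p^2-35p-294) + (-58p^2-58p+2436)
  p^3+8p^2-35p-294 = (-(1/58)p-7/58)(-58p^2-58p+2436) + (0)
Last nonzero remainder: -58p^2-58p+2436. Dividing through by -58 gives the monic gcd p^2+p-42.
Cancel p^2+p-42 from numerator and denominator to get the reduced form.

(-44-5p-p^2)/(7+p)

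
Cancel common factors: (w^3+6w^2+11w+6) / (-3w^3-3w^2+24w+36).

By polynomial division,
  w^3+6w^2+11w+6 = (-1/3)(-3w^3-3w^2+24w+36) + (5w^2+19w+18)
  -3w^3-3w^2+24w+36 = (-(3/5)w+42/25)(5w^2+19w+18) + ((72/25)w+144/25)
  5w^2+19w+18 = ((125/72)w+25/8)((72/25)w+144/25) + (0)
Last nonzero remainder: (72/25)w+144/25. Dividing through by 72/25 gives the monic gcd w+2.
Cancel w+2 from numerator and denominator to get the reduced form.

(-w^2-4w-3)/(3w^2-3w-18)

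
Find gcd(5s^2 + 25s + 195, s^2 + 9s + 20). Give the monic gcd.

1

By polynomial division,
  5s^2 + 25s + 195 = (5)(s^2 + 9s + 20) + (−20s + 95)
  s^2 + 9s + 20 = (−(1/20)s − 11/16)(−20s + 95) + (1365/16)
  −20s + 95 = (−(64/273)s + 304/273)(1365/16) + (0)
The last nonzero remainder is the constant 1365/16, so the polynomials are coprime and gcd = 1.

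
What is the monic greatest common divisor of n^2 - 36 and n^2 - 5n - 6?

Apply the Euclidean algorithm:
  n^2 - 36 = (n^2 - 5n - 6) + (5n - 30)
  n^2 - 5n - 6 = ((1/5)n + 1/5)(5n - 30) + (0)
Last nonzero remainder: 5n - 30. Dividing through by 5 gives the monic gcd n - 6.

n - 6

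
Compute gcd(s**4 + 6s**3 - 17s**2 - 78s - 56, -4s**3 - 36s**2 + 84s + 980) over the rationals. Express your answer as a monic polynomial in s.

By polynomial division,
  s**4 + 6s**3 - 17s**2 - 78s - 56 = (-(1/4)s + 3/4)(-4s**3 - 36s**2 + 84s + 980) + (31s**2 + 104s - 791)
  -4s**3 - 36s**2 + 84s + 980 = (-(4/31)s - 700/961)(31s**2 + 104s - 791) + ((55440/961)s + 388080/961)
  31s**2 + 104s - 791 = ((29791/55440)s - 108593/55440)((55440/961)s + 388080/961) + (0)
Last nonzero remainder: (55440/961)s + 388080/961. Dividing through by 55440/961 gives the monic gcd s + 7.

s + 7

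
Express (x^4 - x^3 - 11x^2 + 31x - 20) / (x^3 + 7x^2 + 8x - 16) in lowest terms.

(x^2 - 4x + 5)/(x + 4)

Apply the Euclidean algorithm:
  x^4 - x^3 - 11x^2 + 31x - 20 = (x - 8)(x^3 + 7x^2 + 8x - 16) + (37x^2 + 111x - 148)
  x^3 + 7x^2 + 8x - 16 = ((1/37)x + 4/37)(37x^2 + 111x - 148) + (0)
Last nonzero remainder: 37x^2 + 111x - 148. Dividing through by 37 gives the monic gcd x^2 + 3x - 4.
Cancel x^2 + 3x - 4 from numerator and denominator to get the reduced form.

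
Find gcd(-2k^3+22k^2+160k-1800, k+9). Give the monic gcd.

k+9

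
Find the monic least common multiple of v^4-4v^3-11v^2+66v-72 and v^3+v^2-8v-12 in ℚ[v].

v^6-23v^4+6v^3+148v^2-24v-288

Euclidean algorithm in ℚ[v]:
  v^4-4v^3-11v^2+66v-72 = (v-5)(v^3+v^2-8v-12) + (2v^2+38v-132)
  v^3+v^2-8v-12 = ((1/2)v-9)(2v^2+38v-132) + (400v-1200)
  2v^2+38v-132 = ((1/200)v+11/100)(400v-1200) + (0)
Last nonzero remainder: 400v-1200. Dividing through by 400 gives the monic gcd v-3.
Then lcm(f, g) = f·g / gcd(f, g); expanding and making the result monic gives the answer.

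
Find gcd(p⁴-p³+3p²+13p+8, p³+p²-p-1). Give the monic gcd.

Euclidean algorithm in ℚ[p]:
  p⁴-p³+3p²+13p+8 = (p-2)(p³+p²-p-1) + (6p²+12p+6)
  p³+p²-p-1 = ((1/6)p-1/6)(6p²+12p+6) + (0)
Last nonzero remainder: 6p²+12p+6. Dividing through by 6 gives the monic gcd p²+2p+1.

p²+2p+1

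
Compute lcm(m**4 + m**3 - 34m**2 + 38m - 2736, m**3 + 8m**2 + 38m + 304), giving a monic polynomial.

m**5 + 9m**4 - 26m**3 - 234m**2 - 2432m - 21888

Apply the Euclidean algorithm:
  m**4 + m**3 - 34m**2 + 38m - 2736 = (m - 7)(m**3 + 8m**2 + 38m + 304) + (-16m**2 - 608)
  m**3 + 8m**2 + 38m + 304 = (-(1/16)m - 1/2)(-16m**2 - 608) + (0)
Last nonzero remainder: -16m**2 - 608. Dividing through by -16 gives the monic gcd m**2 + 38.
Then lcm(f, g) = f·g / gcd(f, g); expanding and making the result monic gives the answer.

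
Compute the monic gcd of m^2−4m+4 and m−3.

By polynomial division,
  m^2−4m+4 = (m−1)(m−3) + (1)
  m−3 = (m−3)(1) + (0)
The last nonzero remainder is the constant 1, so the polynomials are coprime and gcd = 1.

1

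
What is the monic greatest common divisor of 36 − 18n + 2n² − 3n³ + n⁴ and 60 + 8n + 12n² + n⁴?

6 + 2n + n²

Apply the Euclidean algorithm:
  n⁴ − 3n³ + 2n² − 18n + 36 = (n⁴ + 12n² + 8n + 60) + (−3n³ − 10n² − 26n − 24)
  n⁴ + 12n² + 8n + 60 = (−(1/3)n + 10/9)(−3n³ − 10n² − 26n − 24) + ((130/9)n² + (260/9)n + 260/3)
  −3n³ − 10n² − 26n − 24 = (−(27/130)n − 18/65)((130/9)n² + (260/9)n + 260/3) + (0)
Last nonzero remainder: (130/9)n² + (260/9)n + 260/3. Dividing through by 130/9 gives the monic gcd n² + 2n + 6.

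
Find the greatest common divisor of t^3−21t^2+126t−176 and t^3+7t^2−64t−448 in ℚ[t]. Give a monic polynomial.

Euclidean algorithm in ℚ[t]:
  t^3−21t^2+126t−176 = (t^3+7t^2−64t−448) + (−28t^2+190t+272)
  t^3+7t^2−64t−448 = (−(1/28)t−193/392)(−28t^2+190t+272) + ((7695/196)t−15390/49)
  −28t^2+190t+272 = (−(5488/7695)t−6664/7695)((7695/196)t−15390/49) + (0)
Last nonzero remainder: (7695/196)t−15390/49. Dividing through by 7695/196 gives the monic gcd t−8.

t−8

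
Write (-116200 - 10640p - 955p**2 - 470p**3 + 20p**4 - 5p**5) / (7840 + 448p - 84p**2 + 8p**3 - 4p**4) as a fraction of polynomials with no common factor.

(415 - 45p + 5p**2)/(-28 + 4p)

Repeated division with remainder:
  -5p**5 + 20p**4 - 470p**3 - 955p**2 - 10640p - 116200 = ((5/4)p - 5/2)(-4p**4 + 8p**3 - 84p**2 + 448p + 7840) + (-345p**3 - 1725p**2 - 19320p - 96600)
  -4p**4 + 8p**3 - 84p**2 + 448p + 7840 = ((4/345)p - 28/345)(-345p**3 - 1725p**2 - 19320p - 96600) + (0)
Last nonzero remainder: -345p**3 - 1725p**2 - 19320p - 96600. Dividing through by -345 gives the monic gcd p**3 + 5p**2 + 56p + 280.
Cancel p**3 + 5p**2 + 56p + 280 from numerator and denominator to get the reduced form.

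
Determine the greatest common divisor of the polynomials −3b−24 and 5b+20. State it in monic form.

1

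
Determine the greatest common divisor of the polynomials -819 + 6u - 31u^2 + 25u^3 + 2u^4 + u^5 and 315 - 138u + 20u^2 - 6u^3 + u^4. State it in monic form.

By polynomial division,
  u^5 + 2u^4 + 25u^3 - 31u^2 + 6u - 819 = (u + 8)(u^4 - 6u^3 + 20u^2 - 138u + 315) + (53u^3 - 53u^2 + 795u - 3339)
  u^4 - 6u^3 + 20u^2 - 138u + 315 = ((1/53)u - 5/53)(53u^3 - 53u^2 + 795u - 3339) + (0)
Last nonzero remainder: 53u^3 - 53u^2 + 795u - 3339. Dividing through by 53 gives the monic gcd u^3 - u^2 + 15u - 63.

-63 + 15u - u^2 + u^3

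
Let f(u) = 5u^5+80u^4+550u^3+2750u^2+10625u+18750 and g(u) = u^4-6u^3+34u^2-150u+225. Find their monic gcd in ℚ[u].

u^2+25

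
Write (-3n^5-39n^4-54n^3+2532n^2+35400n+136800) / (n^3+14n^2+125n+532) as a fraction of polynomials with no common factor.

(-3n^3-18n^2+300n+1800)/(n+7)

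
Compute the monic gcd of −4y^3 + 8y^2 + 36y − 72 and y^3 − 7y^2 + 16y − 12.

y^2 − 5y + 6

Repeated division with remainder:
  −4y^3 + 8y^2 + 36y − 72 = (−4)(y^3 − 7y^2 + 16y − 12) + (−20y^2 + 100y − 120)
  y^3 − 7y^2 + 16y − 12 = (−(1/20)y + 1/10)(−20y^2 + 100y − 120) + (0)
Last nonzero remainder: −20y^2 + 100y − 120. Dividing through by −20 gives the monic gcd y^2 − 5y + 6.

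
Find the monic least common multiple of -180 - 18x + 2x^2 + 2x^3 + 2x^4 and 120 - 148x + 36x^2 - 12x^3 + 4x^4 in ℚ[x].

Apply the Euclidean algorithm:
  2x^4 + 2x^3 + 2x^2 - 18x - 180 = (1/2)(4x^4 - 12x^3 + 36x^2 - 148x + 120) + (8x^3 - 16x^2 + 56x - 240)
  4x^4 - 12x^3 + 36x^2 - 148x + 120 = ((1/2)x - 1/2)(8x^3 - 16x^2 + 56x - 240) + (0)
Last nonzero remainder: 8x^3 - 16x^2 + 56x - 240. Dividing through by 8 gives the monic gcd x^3 - 2x^2 + 7x - 30.
Then lcm(f, g) = f·g / gcd(f, g); expanding and making the result monic gives the answer.

90 - 81x - 10x^2 + x^5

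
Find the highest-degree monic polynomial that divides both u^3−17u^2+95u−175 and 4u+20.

1

By polynomial division,
  u^3−17u^2+95u−175 = ((1/4)u^2−(11/2)u+205/4)(4u+20) + (−1200)
  4u+20 = (−(1/300)u−1/60)(−1200) + (0)
The last nonzero remainder is the constant −1200, so the polynomials are coprime and gcd = 1.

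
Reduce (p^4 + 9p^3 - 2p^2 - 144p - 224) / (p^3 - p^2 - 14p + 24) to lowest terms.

By polynomial division,
  p^4 + 9p^3 - 2p^2 - 144p - 224 = (p + 10)(p^3 - p^2 - 14p + 24) + (22p^2 - 28p - 464)
  p^3 - p^2 - 14p + 24 = ((1/22)p + 3/242)(22p^2 - 28p - 464) + ((900/121)p + 3600/121)
  22p^2 - 28p - 464 = ((1331/450)p - 3509/225)((900/121)p + 3600/121) + (0)
Last nonzero remainder: (900/121)p + 3600/121. Dividing through by 900/121 gives the monic gcd p + 4.
Cancel p + 4 from numerator and denominator to get the reduced form.

(p^3 + 5p^2 - 22p - 56)/(p^2 - 5p + 6)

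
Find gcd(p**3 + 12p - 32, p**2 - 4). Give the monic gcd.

By polynomial division,
  p**3 + 12p - 32 = (p)(p**2 - 4) + (16p - 32)
  p**2 - 4 = ((1/16)p + 1/8)(16p - 32) + (0)
Last nonzero remainder: 16p - 32. Dividing through by 16 gives the monic gcd p - 2.

p - 2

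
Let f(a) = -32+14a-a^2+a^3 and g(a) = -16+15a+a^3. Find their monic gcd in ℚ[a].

16+a+a^2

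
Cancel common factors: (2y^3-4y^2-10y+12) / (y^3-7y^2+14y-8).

By polynomial division,
  2y^3-4y^2-10y+12 = (2)(y^3-7y^2+14y-8) + (10y^2-38y+28)
  y^3-7y^2+14y-8 = ((1/10)y-8/25)(10y^2-38y+28) + (-(24/25)y+24/25)
  10y^2-38y+28 = (-(125/12)y+175/6)(-(24/25)y+24/25) + (0)
Last nonzero remainder: -(24/25)y+24/25. Dividing through by -24/25 gives the monic gcd y-1.
Cancel y-1 from numerator and denominator to get the reduced form.

(2y^2-2y-12)/(y^2-6y+8)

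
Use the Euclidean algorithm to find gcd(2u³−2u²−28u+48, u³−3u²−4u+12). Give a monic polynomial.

u²−5u+6

Repeated division with remainder:
  2u³−2u²−28u+48 = (2)(u³−3u²−4u+12) + (4u²−20u+24)
  u³−3u²−4u+12 = ((1/4)u+1/2)(4u²−20u+24) + (0)
Last nonzero remainder: 4u²−20u+24. Dividing through by 4 gives the monic gcd u²−5u+6.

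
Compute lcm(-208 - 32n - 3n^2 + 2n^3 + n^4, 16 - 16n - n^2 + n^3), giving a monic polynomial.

208 - 176n - 29n^2 - 5n^3 + n^4 + n^5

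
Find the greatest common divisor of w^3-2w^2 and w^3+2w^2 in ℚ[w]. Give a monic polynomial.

Repeated division with remainder:
  w^3-2w^2 = (w^3+2w^2) + (-4w^2)
  w^3+2w^2 = (-(1/4)w-1/2)(-4w^2) + (0)
Last nonzero remainder: -4w^2. Dividing through by -4 gives the monic gcd w^2.

w^2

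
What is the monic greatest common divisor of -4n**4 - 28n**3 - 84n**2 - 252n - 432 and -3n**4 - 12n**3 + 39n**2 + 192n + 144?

n**2 + 7n + 12

By polynomial division,
  -4n**4 - 28n**3 - 84n**2 - 252n - 432 = (4/3)(-3n**4 - 12n**3 + 39n**2 + 192n + 144) + (-12n**3 - 136n**2 - 508n - 624)
  -3n**4 - 12n**3 + 39n**2 + 192n + 144 = ((1/4)n - 11/6)(-12n**3 - 136n**2 - 508n - 624) + (-(250/3)n**2 - (1750/3)n - 1000)
  -12n**3 - 136n**2 - 508n - 624 = ((18/125)n + 78/125)(-(250/3)n**2 - (1750/3)n - 1000) + (0)
Last nonzero remainder: -(250/3)n**2 - (1750/3)n - 1000. Dividing through by -250/3 gives the monic gcd n**2 + 7n + 12.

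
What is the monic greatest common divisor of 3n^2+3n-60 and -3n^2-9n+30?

Euclidean algorithm in ℚ[n]:
  3n^2+3n-60 = (-1)(-3n^2-9n+30) + (-6n-30)
  -3n^2-9n+30 = ((1/2)n-1)(-6n-30) + (0)
Last nonzero remainder: -6n-30. Dividing through by -6 gives the monic gcd n+5.

n+5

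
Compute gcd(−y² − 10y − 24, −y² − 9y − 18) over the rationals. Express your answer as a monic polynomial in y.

y + 6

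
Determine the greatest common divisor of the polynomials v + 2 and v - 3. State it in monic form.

Euclidean algorithm in ℚ[v]:
  v + 2 = (v - 3) + (5)
  v - 3 = ((1/5)v - 3/5)(5) + (0)
The last nonzero remainder is the constant 5, so the polynomials are coprime and gcd = 1.

1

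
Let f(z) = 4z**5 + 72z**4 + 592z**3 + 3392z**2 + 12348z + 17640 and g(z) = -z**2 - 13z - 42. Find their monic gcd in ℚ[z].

z**2 + 13z + 42

Euclidean algorithm in ℚ[z]:
  4z**5 + 72z**4 + 592z**3 + 3392z**2 + 12348z + 17640 = (-4z**3 - 20z**2 - 164z - 420)(-z**2 - 13z - 42) + (0)
Last nonzero remainder: -z**2 - 13z - 42. Dividing through by -1 gives the monic gcd z**2 + 13z + 42.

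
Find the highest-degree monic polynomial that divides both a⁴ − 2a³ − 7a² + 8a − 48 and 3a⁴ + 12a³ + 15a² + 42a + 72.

Repeated division with remainder:
  a⁴ − 2a³ − 7a² + 8a − 48 = (1/3)(3a⁴ + 12a³ + 15a² + 42a + 72) + (−6a³ − 12a² − 6a − 72)
  3a⁴ + 12a³ + 15a² + 42a + 72 = (−(1/2)a − 1)(−6a³ − 12a² − 6a − 72) + (0)
Last nonzero remainder: −6a³ − 12a² − 6a − 72. Dividing through by −6 gives the monic gcd a³ + 2a² + a + 12.

a³ + 2a² + a + 12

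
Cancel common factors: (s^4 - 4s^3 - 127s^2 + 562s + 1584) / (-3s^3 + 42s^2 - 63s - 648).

Apply the Euclidean algorithm:
  s^4 - 4s^3 - 127s^2 + 562s + 1584 = (-(1/3)s - 10/3)(-3s^3 + 42s^2 - 63s - 648) + (-8s^2 + 136s - 576)
  -3s^3 + 42s^2 - 63s - 648 = ((3/8)s + 9/8)(-8s^2 + 136s - 576) + (0)
Last nonzero remainder: -8s^2 + 136s - 576. Dividing through by -8 gives the monic gcd s^2 - 17s + 72.
Cancel s^2 - 17s + 72 from numerator and denominator to get the reduced form.

(-s^2 - 13s - 22)/(3s + 9)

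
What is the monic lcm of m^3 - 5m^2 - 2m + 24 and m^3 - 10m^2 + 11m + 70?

By polynomial division,
  m^3 - 5m^2 - 2m + 24 = (m^3 - 10m^2 + 11m + 70) + (5m^2 - 13m - 46)
  m^3 - 10m^2 + 11m + 70 = ((1/5)m - 37/25)(5m^2 - 13m - 46) + ((24/25)m + 48/25)
  5m^2 - 13m - 46 = ((125/24)m - 575/24)((24/25)m + 48/25) + (0)
Last nonzero remainder: (24/25)m + 48/25. Dividing through by 24/25 gives the monic gcd m + 2.
Then lcm(f, g) = f·g / gcd(f, g); expanding and making the result monic gives the answer.

m^5 - 17m^4 + 93m^3 - 127m^2 - 358m + 840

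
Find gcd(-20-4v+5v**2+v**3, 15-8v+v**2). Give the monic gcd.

Euclidean algorithm in ℚ[v]:
  v**3+5v**2-4v-20 = (v+13)(v**2-8v+15) + (85v-215)
  v**2-8v+15 = ((1/85)v-93/1445)(85v-215) + (336/289)
  85v-215 = ((24565/336)v-62135/336)(336/289) + (0)
The last nonzero remainder is the constant 336/289, so the polynomials are coprime and gcd = 1.

1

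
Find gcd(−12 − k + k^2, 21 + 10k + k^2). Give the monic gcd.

3 + k

Apply the Euclidean algorithm:
  k^2 − k − 12 = (k^2 + 10k + 21) + (−11k − 33)
  k^2 + 10k + 21 = (−(1/11)k − 7/11)(−11k − 33) + (0)
Last nonzero remainder: −11k − 33. Dividing through by −11 gives the monic gcd k + 3.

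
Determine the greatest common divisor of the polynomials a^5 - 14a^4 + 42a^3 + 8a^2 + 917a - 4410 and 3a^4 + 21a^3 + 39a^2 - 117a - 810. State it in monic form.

By polynomial division,
  a^5 - 14a^4 + 42a^3 + 8a^2 + 917a - 4410 = ((1/3)a - 7)(3a^4 + 21a^3 + 39a^2 - 117a - 810) + (176a^3 + 320a^2 + 368a - 10080)
  3a^4 + 21a^3 + 39a^2 - 117a - 810 = ((3/176)a + 171/1936)(176a^3 + 320a^2 + 368a - 10080) + ((540/121)a^2 + (2700/121)a + 9720/121)
  176a^3 + 320a^2 + 368a - 10080 = ((5324/135)a - 3388/27)((540/121)a^2 + (2700/121)a + 9720/121) + (0)
Last nonzero remainder: (540/121)a^2 + (2700/121)a + 9720/121. Dividing through by 540/121 gives the monic gcd a^2 + 5a + 18.

a^2 + 5a + 18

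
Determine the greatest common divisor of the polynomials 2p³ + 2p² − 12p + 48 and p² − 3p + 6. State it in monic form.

p² − 3p + 6

Euclidean algorithm in ℚ[p]:
  2p³ + 2p² − 12p + 48 = (2p + 8)(p² − 3p + 6) + (0)
The last nonzero remainder p² − 3p + 6 is already monic.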